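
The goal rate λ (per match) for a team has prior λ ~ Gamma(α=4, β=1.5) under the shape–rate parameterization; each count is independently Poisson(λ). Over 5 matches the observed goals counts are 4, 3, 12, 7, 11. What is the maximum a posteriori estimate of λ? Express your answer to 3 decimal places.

Σxᵢ = 4+3+12+7+11 = 37, with n = 5.
Posterior ∝ λ^3e^(−1.5λ) · λ^37e^(−5λ) = λ^40e^(−6.5λ), i.e. Gamma(shape=41, rate=6.5).
The mode of a Gamma(a, b) with a ≥ 1 (shape–rate) is (a−1)/b = 40/6.5 ≈ 6.154.

λ̂_MAP = 6.154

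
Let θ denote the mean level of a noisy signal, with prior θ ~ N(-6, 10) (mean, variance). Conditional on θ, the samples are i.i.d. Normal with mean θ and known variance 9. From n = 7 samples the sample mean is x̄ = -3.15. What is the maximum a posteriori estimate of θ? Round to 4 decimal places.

θ̂_MAP = -3.4747

n = 7, x̄ = -3.15.
For a Normal prior and Normal likelihood with known variance, the posterior is Normal; its mode equals its mean, the precision-weighted average.
Prior precision 1/σ₀² = 1/10 = 0.1; data precision n/σ² = 7/9.
θ̂ = (0.1·(-6) + (7/9)·(-3.15)) / (0.1 + 7/9) = (-3.05)/(79/90) = -549/158 ≈ -3.4747.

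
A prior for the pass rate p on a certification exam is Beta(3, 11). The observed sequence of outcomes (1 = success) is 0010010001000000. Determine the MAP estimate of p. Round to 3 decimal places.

p̂_MAP = 0.179

Prior: Beta(3, 11).
Data: 3 successes in 16 trials (from the sequence). The binomial likelihood contributes p^3(1−p)^13, so the posterior is Beta(3+3, 11+13) = Beta(6, 24).
For Beta(a, b) with a, b > 1 the mode is (a−1)/(a+b−2) = 5/28 ≈ 0.179.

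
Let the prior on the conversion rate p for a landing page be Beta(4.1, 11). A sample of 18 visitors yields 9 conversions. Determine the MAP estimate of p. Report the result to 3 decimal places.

p̂_MAP = 0.389

Prior: Beta(4.1, 11).
Data: 9 successes in 18 trials. The binomial likelihood contributes p^9(1−p)^9, so the posterior is Beta(4.1+9, 11+9) = Beta(13.1, 20).
For Beta(a, b) with a, b > 1 the mode is (a−1)/(a+b−2) = 12.1/31.1 ≈ 0.389.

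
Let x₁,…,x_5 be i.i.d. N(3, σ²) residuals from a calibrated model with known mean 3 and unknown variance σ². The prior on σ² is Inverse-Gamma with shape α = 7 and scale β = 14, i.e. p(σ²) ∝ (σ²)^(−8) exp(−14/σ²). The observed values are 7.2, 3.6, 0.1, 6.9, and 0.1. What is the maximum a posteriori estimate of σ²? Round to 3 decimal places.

σ̂²_MAP = 3.716

Sum of squared deviations about the known mean: SS = (7.2−3)² + (3.6−3)² + (0.1−3)² + (6.9−3)² + (0.1−3)² = 50.03.
The Normal likelihood contributes (σ²)^(−n/2) exp(−SS/(2σ²)), so the posterior is Inverse-Gamma(α + n/2, β + SS/2) = Inverse-Gamma(9.5, 39.015).
The mode of Inverse-Gamma(a, b) is b/(a+1) = 39.015/10.5 ≈ 3.716.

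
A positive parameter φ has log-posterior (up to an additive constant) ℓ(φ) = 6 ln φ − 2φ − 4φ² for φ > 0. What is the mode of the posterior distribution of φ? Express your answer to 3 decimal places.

φ̂_MAP = 0.750

ℓ'(φ) = 6/φ − 2 − 8φ. Setting this to zero and multiplying by φ: 8φ² + 2φ − 6 = 0.
φ = (−2 + √(2² + 4·8·6)) / (2·8) = (−2 + √196) / 16 = (−2 + 14)/16 = 3/4.
ℓ''(φ) = −6/φ² − 8 < 0, confirming a maximum.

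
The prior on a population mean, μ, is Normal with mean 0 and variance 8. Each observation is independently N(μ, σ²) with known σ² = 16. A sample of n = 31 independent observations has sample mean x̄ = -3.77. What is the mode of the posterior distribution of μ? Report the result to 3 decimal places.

μ̂_MAP = -3.542

n = 31, x̄ = -3.77.
For a Normal prior and Normal likelihood with known variance, the posterior is Normal; its mode equals its mean, the precision-weighted average.
Prior precision 1/σ₀² = 1/8 = 0.125; data precision n/σ² = 31/16 = 1.9375.
μ̂ = (0.125·0 + 1.9375·(-3.77)) / (0.125 + 1.9375) = (-7.304375)/2.0625 = -11687/3300 ≈ -3.542.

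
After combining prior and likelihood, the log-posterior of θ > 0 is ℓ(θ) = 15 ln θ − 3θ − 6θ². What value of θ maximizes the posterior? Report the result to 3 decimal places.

θ̂_MAP = 1.000

ℓ'(θ) = 15/θ − 3 − 12θ. Setting this to zero and multiplying by θ: 12θ² + 3θ − 15 = 0.
θ = (−3 + √(3² + 4·12·15)) / (2·12) = (−3 + √729) / 24 = (−3 + 27)/24 = 1.
ℓ''(θ) = −15/θ² − 12 < 0, confirming a maximum.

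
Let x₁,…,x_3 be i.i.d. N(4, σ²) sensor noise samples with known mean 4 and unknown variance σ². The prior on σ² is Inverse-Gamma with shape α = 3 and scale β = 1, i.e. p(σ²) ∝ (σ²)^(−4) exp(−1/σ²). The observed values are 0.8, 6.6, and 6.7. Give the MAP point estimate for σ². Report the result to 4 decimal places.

σ̂²_MAP = 2.3900

Sum of squared deviations about the known mean: SS = (0.8−4)² + (6.6−4)² + (6.7−4)² = 24.29.
The Normal likelihood contributes (σ²)^(−n/2) exp(−SS/(2σ²)), so the posterior is Inverse-Gamma(α + n/2, β + SS/2) = Inverse-Gamma(4.5, 13.145).
The mode of Inverse-Gamma(a, b) is b/(a+1) = 13.145/5.5 ≈ 2.3900.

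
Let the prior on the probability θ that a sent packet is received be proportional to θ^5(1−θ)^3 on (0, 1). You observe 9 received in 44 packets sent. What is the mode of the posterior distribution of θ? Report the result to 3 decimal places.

θ̂_MAP = 0.269

The prior density ∝ θ^5(1−θ)^3 is the kernel of Beta(6, 4).
Data: 9 successes in 44 trials. The binomial likelihood contributes θ^9(1−θ)^35, so the posterior is Beta(6+9, 4+35) = Beta(15, 39).
For Beta(a, b) with a, b > 1 the mode is (a−1)/(a+b−2) = 14/52 ≈ 0.269.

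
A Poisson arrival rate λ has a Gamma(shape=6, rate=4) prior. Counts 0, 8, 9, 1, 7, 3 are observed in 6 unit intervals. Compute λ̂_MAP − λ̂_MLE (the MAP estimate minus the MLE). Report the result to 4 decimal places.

Σxᵢ = 28. Posterior is Gamma(34, 10); MAP = (34−1)/10 = 33/10 ≈ 3.30000.
MLE = x̄ = 28/6 ≈ 4.66667.
Difference = 33/10 − 28/6 = -41/30 ≈ -1.3667.

MAP − MLE = -1.3667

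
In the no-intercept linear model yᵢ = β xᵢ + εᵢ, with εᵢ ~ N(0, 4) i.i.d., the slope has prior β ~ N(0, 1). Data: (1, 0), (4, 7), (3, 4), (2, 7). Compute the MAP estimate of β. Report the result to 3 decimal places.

log p(β | y) = −Σ(yᵢ − βxᵢ)²/(2·4) − β²/(2·1) + const.
Setting the derivative to zero: Σxᵢ(yᵢ − βxᵢ)/4 − β/1 = 0, so β = Σxᵢyᵢ / (Σxᵢ² + σ²/τ²).
Σxᵢyᵢ = 1·0 + 4·7 + 3·4 + 2·7 = 54; Σxᵢ² = 30; σ²/τ² = 4.
β̂_MAP = 54 / (30 + 4) = 54/34 ≈ 1.588.

β̂_MAP = 1.588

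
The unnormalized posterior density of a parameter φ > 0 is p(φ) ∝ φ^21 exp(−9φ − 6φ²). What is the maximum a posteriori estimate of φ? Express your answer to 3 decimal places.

ℓ'(φ) = 21/φ − 9 − 12φ. Setting this to zero and multiplying by φ: 12φ² + 9φ − 21 = 0.
φ = (−9 + √(9² + 4·12·21)) / (2·12) = (−9 + √1089) / 24 = (−9 + 33)/24 = 1.
ℓ''(φ) = −21/φ² − 12 < 0, confirming a maximum.

φ̂_MAP = 1.000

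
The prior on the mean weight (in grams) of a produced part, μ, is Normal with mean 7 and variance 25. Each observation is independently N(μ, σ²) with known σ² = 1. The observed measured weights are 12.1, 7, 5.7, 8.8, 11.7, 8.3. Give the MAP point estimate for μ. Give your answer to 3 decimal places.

μ̂_MAP = 8.921

n = 6; x̄ = (12.1 + 7 + 5.7 + 8.8 + 11.7 + 8.3)/6 = 53.6/6 = 134/15 ≈ 8.9333.
For a Normal prior and Normal likelihood with known variance, the posterior is Normal; its mode equals its mean, the precision-weighted average.
Prior precision 1/σ₀² = 1/25 = 0.04; data precision n/σ² = 6/1 = 6.
μ̂ = (0.04·7 + 6·(134/15)) / (0.04 + 6) = 53.88/6.04 = 1347/151 ≈ 8.921.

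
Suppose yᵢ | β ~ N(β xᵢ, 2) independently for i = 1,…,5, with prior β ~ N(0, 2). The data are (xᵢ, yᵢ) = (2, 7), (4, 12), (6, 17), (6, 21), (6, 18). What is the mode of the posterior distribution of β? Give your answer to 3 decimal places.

β̂_MAP = 3.085

log p(β | y) = −Σ(yᵢ − βxᵢ)²/(2·2) − β²/(2·2) + const.
Setting the derivative to zero: Σxᵢ(yᵢ − βxᵢ)/2 − β/2 = 0, so β = Σxᵢyᵢ / (Σxᵢ² + σ²/τ²).
Σxᵢyᵢ = 2·7 + 4·12 + 6·17 + 6·21 + 6·18 = 398; Σxᵢ² = 128; σ²/τ² = 1.
β̂_MAP = 398 / (128 + 1) = 398/129 ≈ 3.085.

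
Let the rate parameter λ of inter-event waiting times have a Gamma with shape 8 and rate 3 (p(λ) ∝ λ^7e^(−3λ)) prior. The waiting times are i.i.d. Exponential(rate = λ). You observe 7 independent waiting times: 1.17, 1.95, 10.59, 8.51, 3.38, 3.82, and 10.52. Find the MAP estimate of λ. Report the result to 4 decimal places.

The Exponential(rate=λ) likelihood is ∝ λ^n e^(−λΣtᵢ). Here n = 7 and Σtᵢ = 1.17 + 1.95 + 10.59 + 8.51 + 3.38 + 3.82 + 10.52 = 39.94.
Posterior ∝ λ^7e^(−3λ) · λ^7e^(−39.94λ) = λ^14e^(−42.94λ), i.e. Gamma(15, 42.94).
Mode = (a−1)/b = 14/42.94 ≈ 0.3260.

λ̂_MAP = 0.3260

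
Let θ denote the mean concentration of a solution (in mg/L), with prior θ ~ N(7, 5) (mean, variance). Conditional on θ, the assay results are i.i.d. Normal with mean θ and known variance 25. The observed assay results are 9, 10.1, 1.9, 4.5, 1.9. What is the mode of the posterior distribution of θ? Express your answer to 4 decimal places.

θ̂_MAP = 6.2400

n = 5; x̄ = (9 + 10.1 + 1.9 + 4.5 + 1.9)/5 = 27.4/5 = 5.48.
For a Normal prior and Normal likelihood with known variance, the posterior is Normal; its mode equals its mean, the precision-weighted average.
Prior precision 1/σ₀² = 1/5 = 0.2; data precision n/σ² = 5/25 = 0.2.
θ̂ = (0.2·7 + 0.2·5.48) / (0.2 + 0.2) = 2.496/0.4 = 6.2400.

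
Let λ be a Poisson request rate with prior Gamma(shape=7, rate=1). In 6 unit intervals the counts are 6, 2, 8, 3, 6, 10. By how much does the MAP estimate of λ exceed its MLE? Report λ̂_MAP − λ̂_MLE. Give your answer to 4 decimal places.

MAP − MLE = 0.0238

Σxᵢ = 35. Posterior is Gamma(42, 7); MAP = (42−1)/7 = 41/7 ≈ 5.85714.
MLE = x̄ = 35/6 ≈ 5.83333.
Difference = 41/7 − 35/6 = 1/42 ≈ 0.0238.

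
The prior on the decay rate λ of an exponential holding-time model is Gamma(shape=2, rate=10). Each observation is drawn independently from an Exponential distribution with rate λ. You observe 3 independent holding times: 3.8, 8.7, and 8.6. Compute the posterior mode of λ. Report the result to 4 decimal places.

The Exponential(rate=λ) likelihood is ∝ λ^n e^(−λΣtᵢ). Here n = 3 and Σtᵢ = 3.8 + 8.7 + 8.6 = 21.1.
Posterior ∝ λe^(−10λ) · λ^3e^(−21.1λ) = λ^4e^(−31.1λ), i.e. Gamma(5, 31.1).
Mode = (a−1)/b = 4/31.1 ≈ 0.1286.

λ̂_MAP = 0.1286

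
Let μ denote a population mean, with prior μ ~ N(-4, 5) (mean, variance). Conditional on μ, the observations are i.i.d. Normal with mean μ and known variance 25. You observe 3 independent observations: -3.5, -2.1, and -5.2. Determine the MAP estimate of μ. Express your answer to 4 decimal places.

n = 3; x̄ = ((-3.5) + (-2.1) + (-5.2))/3 = -10.8/3 = -3.6.
For a Normal prior and Normal likelihood with known variance, the posterior is Normal; its mode equals its mean, the precision-weighted average.
Prior precision 1/σ₀² = 1/5 = 0.2; data precision n/σ² = 3/25 = 0.12.
μ̂ = (0.2·(-4) + 0.12·(-3.6)) / (0.2 + 0.12) = (-1.232)/0.32 = -3.8500.

μ̂_MAP = -3.8500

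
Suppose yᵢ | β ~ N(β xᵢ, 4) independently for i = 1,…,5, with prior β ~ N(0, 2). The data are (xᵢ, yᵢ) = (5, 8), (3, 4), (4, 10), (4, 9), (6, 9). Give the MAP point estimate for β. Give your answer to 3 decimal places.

β̂_MAP = 1.750

log p(β | y) = −Σ(yᵢ − βxᵢ)²/(2·4) − β²/(2·2) + const.
Setting the derivative to zero: Σxᵢ(yᵢ − βxᵢ)/4 − β/2 = 0, so β = Σxᵢyᵢ / (Σxᵢ² + σ²/τ²).
Σxᵢyᵢ = 5·8 + 3·4 + 4·10 + 4·9 + 6·9 = 182; Σxᵢ² = 102; σ²/τ² = 2.
β̂_MAP = 182 / (102 + 2) = 182/104 ≈ 1.750.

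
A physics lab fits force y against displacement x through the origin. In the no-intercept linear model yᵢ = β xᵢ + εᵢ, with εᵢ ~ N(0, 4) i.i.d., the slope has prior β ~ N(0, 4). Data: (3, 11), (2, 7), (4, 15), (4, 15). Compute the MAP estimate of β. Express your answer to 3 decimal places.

log p(β | y) = −Σ(yᵢ − βxᵢ)²/(2·4) − β²/(2·4) + const.
Setting the derivative to zero: Σxᵢ(yᵢ − βxᵢ)/4 − β/4 = 0, so β = Σxᵢyᵢ / (Σxᵢ² + σ²/τ²).
Σxᵢyᵢ = 3·11 + 2·7 + 4·15 + 4·15 = 167; Σxᵢ² = 45; σ²/τ² = 1.
β̂_MAP = 167 / (45 + 1) = 167/46 ≈ 3.630.

β̂_MAP = 3.630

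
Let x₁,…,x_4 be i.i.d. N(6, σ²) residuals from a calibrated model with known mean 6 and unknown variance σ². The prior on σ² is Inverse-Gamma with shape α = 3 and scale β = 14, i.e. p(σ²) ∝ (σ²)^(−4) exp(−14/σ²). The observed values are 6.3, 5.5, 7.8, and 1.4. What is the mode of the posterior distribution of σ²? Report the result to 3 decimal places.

Sum of squared deviations about the known mean: SS = (6.3−6)² + (5.5−6)² + (7.8−6)² + (1.4−6)² = 24.74.
The Normal likelihood contributes (σ²)^(−n/2) exp(−SS/(2σ²)), so the posterior is Inverse-Gamma(α + n/2, β + SS/2) = Inverse-Gamma(5, 26.37).
The mode of Inverse-Gamma(a, b) is b/(a+1) = 26.37/6 ≈ 4.395.

σ̂²_MAP = 4.395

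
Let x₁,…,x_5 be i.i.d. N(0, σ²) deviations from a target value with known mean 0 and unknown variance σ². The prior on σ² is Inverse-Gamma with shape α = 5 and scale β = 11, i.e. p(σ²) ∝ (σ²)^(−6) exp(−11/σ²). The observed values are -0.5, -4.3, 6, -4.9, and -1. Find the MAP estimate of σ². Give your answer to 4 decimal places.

σ̂²_MAP = 5.9853

Sum of squared deviations about the known mean: SS = (-0.5−0)² + (-4.3−0)² + (6−0)² + (-4.9−0)² + (-1−0)² = 79.75.
The Normal likelihood contributes (σ²)^(−n/2) exp(−SS/(2σ²)), so the posterior is Inverse-Gamma(α + n/2, β + SS/2) = Inverse-Gamma(7.5, 50.875).
The mode of Inverse-Gamma(a, b) is b/(a+1) = 50.875/8.5 ≈ 5.9853.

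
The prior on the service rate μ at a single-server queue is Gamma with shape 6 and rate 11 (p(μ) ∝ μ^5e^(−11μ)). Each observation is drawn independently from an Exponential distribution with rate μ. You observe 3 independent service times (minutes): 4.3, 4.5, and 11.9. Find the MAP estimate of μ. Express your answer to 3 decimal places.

μ̂_MAP = 0.252

The Exponential(rate=μ) likelihood is ∝ μ^n e^(−μΣtᵢ). Here n = 3 and Σtᵢ = 4.3 + 4.5 + 11.9 = 20.7.
Posterior ∝ μ^5e^(−11μ) · μ^3e^(−20.7μ) = μ^8e^(−31.7μ), i.e. Gamma(9, 31.7).
Mode = (a−1)/b = 8/31.7 ≈ 0.252.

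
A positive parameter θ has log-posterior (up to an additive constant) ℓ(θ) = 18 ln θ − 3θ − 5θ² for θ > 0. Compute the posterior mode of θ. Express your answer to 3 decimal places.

ℓ'(θ) = 18/θ − 3 − 10θ. Setting this to zero and multiplying by θ: 10θ² + 3θ − 18 = 0.
θ = (−3 + √(3² + 4·10·18)) / (2·10) = (−3 + √729) / 20 = (−3 + 27)/20 = 6/5.
ℓ''(θ) = −18/θ² − 10 < 0, confirming a maximum.

θ̂_MAP = 1.200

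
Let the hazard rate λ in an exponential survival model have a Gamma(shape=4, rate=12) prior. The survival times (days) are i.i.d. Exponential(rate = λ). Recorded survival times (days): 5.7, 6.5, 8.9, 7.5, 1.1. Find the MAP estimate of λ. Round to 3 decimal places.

λ̂_MAP = 0.192

The Exponential(rate=λ) likelihood is ∝ λ^n e^(−λΣtᵢ). Here n = 5 and Σtᵢ = 5.7 + 6.5 + 8.9 + 7.5 + 1.1 = 29.7.
Posterior ∝ λ^3e^(−12λ) · λ^5e^(−29.7λ) = λ^8e^(−41.7λ), i.e. Gamma(9, 41.7).
Mode = (a−1)/b = 8/41.7 ≈ 0.192.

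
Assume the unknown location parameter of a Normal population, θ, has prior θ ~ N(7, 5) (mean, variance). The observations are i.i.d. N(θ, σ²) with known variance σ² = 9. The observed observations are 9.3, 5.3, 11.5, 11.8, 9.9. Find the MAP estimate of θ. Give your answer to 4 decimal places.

θ̂_MAP = 8.8824

n = 5; x̄ = (9.3 + 5.3 + 11.5 + 11.8 + 9.9)/5 = 47.8/5 = 9.56.
For a Normal prior and Normal likelihood with known variance, the posterior is Normal; its mode equals its mean, the precision-weighted average.
Prior precision 1/σ₀² = 1/5 = 0.2; data precision n/σ² = 5/9.
θ̂ = (0.2·7 + (5/9)·9.56) / (0.2 + 5/9) = (302/45)/(34/45) = 151/17 ≈ 8.8824.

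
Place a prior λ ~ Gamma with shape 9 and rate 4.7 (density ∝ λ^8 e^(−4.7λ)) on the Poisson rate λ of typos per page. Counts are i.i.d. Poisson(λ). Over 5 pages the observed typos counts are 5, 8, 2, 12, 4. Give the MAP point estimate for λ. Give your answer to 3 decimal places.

λ̂_MAP = 4.021

Σxᵢ = 5+8+2+12+4 = 31, with n = 5.
Posterior ∝ λ^8e^(−4.7λ) · λ^31e^(−5λ) = λ^39e^(−9.7λ), i.e. Gamma(shape=40, rate=9.7).
The mode of a Gamma(a, b) with a ≥ 1 (shape–rate) is (a−1)/b = 39/9.7 ≈ 4.021.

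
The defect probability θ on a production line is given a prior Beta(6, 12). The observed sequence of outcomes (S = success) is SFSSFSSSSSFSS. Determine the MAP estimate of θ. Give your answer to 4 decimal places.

θ̂_MAP = 0.5172

Prior: Beta(6, 12).
Data: 10 successes in 13 trials (from the sequence). The binomial likelihood contributes θ^10(1−θ)^3, so the posterior is Beta(6+10, 12+3) = Beta(16, 15).
For Beta(a, b) with a, b > 1 the mode is (a−1)/(a+b−2) = 15/29 ≈ 0.5172.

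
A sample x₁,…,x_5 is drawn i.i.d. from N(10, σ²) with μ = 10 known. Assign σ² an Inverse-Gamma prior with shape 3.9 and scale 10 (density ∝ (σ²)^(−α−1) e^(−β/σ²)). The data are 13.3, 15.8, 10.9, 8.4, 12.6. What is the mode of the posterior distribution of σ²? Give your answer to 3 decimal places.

Sum of squared deviations about the known mean: SS = (13.3−10)² + (15.8−10)² + (10.9−10)² + (8.4−10)² + (12.6−10)² = 54.66.
The Normal likelihood contributes (σ²)^(−n/2) exp(−SS/(2σ²)), so the posterior is Inverse-Gamma(α + n/2, β + SS/2) = Inverse-Gamma(6.4, 37.33).
The mode of Inverse-Gamma(a, b) is b/(a+1) = 37.33/7.4 ≈ 5.045.

σ̂²_MAP = 5.045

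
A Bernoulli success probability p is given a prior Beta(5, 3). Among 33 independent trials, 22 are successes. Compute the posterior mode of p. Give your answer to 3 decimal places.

Prior: Beta(5, 3).
Data: 22 successes in 33 trials. The binomial likelihood contributes p^22(1−p)^11, so the posterior is Beta(5+22, 3+11) = Beta(27, 14).
For Beta(a, b) with a, b > 1 the mode is (a−1)/(a+b−2) = 26/39 ≈ 0.667.

p̂_MAP = 0.667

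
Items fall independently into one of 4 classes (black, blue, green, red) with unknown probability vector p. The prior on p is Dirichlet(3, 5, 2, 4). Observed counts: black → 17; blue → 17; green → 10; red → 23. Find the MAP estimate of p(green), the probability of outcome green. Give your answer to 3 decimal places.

The posterior is Dirichlet(αᵢ + nᵢ) = Dirichlet(20, 22, 12, 27).
For a Dirichlet(a₁,…,a_K) with all aᵢ > 1, the mode has j-th component (aⱼ − 1)/(Σaᵢ − K).
Here Σaᵢ = 81 and K = 4, so p(green) = (12 − 1)/(81 − 4) = 11/77 ≈ 0.143.

MAP estimate of p(green) = 0.143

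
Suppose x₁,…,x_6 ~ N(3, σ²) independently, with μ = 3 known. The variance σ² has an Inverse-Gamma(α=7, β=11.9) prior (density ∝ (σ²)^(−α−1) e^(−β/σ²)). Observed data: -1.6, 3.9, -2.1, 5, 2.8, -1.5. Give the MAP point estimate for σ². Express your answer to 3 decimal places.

σ̂²_MAP = 4.367

Sum of squared deviations about the known mean: SS = (-1.6−3)² + (3.9−3)² + (-2.1−3)² + (5−3)² + (2.8−3)² + (-1.5−3)² = 72.27.
The Normal likelihood contributes (σ²)^(−n/2) exp(−SS/(2σ²)), so the posterior is Inverse-Gamma(α + n/2, β + SS/2) = Inverse-Gamma(10, 48.035).
The mode of Inverse-Gamma(a, b) is b/(a+1) = 48.035/11 ≈ 4.367.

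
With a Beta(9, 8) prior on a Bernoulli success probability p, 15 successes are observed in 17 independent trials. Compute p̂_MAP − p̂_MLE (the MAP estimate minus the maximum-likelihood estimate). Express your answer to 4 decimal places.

Posterior is Beta(24, 10); MAP = (24−1)/(34−2) = 23/32 ≈ 0.71875.
MLE ignores the prior: p̂_MLE = k/n = 15/17 ≈ 0.88235.
Difference = 23/32 − 15/17 = -89/544 ≈ -0.1636.

MAP − MLE = -0.1636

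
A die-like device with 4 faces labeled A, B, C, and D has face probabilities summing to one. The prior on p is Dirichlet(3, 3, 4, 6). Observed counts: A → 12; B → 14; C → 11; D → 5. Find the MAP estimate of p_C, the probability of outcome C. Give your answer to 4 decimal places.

MAP estimate of p_C = 0.2593

The posterior is Dirichlet(αᵢ + nᵢ) = Dirichlet(15, 17, 15, 11).
For a Dirichlet(a₁,…,a_K) with all aᵢ > 1, the mode has j-th component (aⱼ − 1)/(Σaᵢ − K).
Here Σaᵢ = 58 and K = 4, so p_C = (15 − 1)/(58 − 4) = 14/54 ≈ 0.2593.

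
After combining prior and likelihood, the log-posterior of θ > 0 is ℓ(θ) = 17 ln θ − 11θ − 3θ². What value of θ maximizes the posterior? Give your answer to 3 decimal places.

ℓ'(θ) = 17/θ − 11 − 6θ. Setting this to zero and multiplying by θ: 6θ² + 11θ − 17 = 0.
θ = (−11 + √(11² + 4·6·17)) / (2·6) = (−11 + √529) / 12 = (−11 + 23)/12 = 1.
ℓ''(θ) = −17/θ² − 6 < 0, confirming a maximum.

θ̂_MAP = 1.000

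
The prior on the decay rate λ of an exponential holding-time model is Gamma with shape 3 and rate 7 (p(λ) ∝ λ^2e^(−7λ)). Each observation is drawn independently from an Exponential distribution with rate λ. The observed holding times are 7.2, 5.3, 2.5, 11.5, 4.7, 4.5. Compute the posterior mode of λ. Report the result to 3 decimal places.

The Exponential(rate=λ) likelihood is ∝ λ^n e^(−λΣtᵢ). Here n = 6 and Σtᵢ = 7.2 + 5.3 + 2.5 + 11.5 + 4.7 + 4.5 = 35.7.
Posterior ∝ λ^2e^(−7λ) · λ^6e^(−35.7λ) = λ^8e^(−42.7λ), i.e. Gamma(9, 42.7).
Mode = (a−1)/b = 8/42.7 ≈ 0.187.

λ̂_MAP = 0.187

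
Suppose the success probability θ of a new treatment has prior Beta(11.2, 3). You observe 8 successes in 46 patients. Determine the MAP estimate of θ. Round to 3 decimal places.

θ̂_MAP = 0.313

Prior: Beta(11.2, 3).
Data: 8 successes in 46 trials. The binomial likelihood contributes θ^8(1−θ)^38, so the posterior is Beta(11.2+8, 3+38) = Beta(19.2, 41).
For Beta(a, b) with a, b > 1 the mode is (a−1)/(a+b−2) = 18.2/58.2 ≈ 0.313.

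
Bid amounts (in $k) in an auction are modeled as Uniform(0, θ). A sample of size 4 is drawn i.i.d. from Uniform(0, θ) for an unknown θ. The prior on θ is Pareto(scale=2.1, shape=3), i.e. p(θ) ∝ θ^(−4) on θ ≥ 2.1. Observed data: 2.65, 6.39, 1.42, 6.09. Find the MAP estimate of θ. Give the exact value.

θ̂_MAP = 6.39

The Uniform(0, θ) likelihood is θ^(−n) for θ ≥ max(xᵢ), zero otherwise. Here max(xᵢ) = 6.39.
Posterior ∝ θ^(−4) · θ^(−4) = θ^(−8) on θ ≥ max(2.1, 6.39) = 6.39.
This density is strictly decreasing in θ, so the posterior mode lies at the lower boundary of the support.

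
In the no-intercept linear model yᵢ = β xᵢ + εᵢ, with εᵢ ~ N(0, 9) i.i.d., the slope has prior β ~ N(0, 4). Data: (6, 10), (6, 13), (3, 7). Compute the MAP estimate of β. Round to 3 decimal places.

log p(β | y) = −Σ(yᵢ − βxᵢ)²/(2·9) − β²/(2·4) + const.
Setting the derivative to zero: Σxᵢ(yᵢ − βxᵢ)/9 − β/4 = 0, so β = Σxᵢyᵢ / (Σxᵢ² + σ²/τ²).
Σxᵢyᵢ = 6·10 + 6·13 + 3·7 = 159; Σxᵢ² = 81; σ²/τ² = 2.25.
β̂_MAP = 159 / (81 + 2.25) = 159/83.25 ≈ 1.910.

β̂_MAP = 1.910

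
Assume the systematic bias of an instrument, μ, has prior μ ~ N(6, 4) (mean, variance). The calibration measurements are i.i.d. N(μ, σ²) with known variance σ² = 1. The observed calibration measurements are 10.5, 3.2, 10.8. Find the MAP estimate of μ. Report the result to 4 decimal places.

n = 3; x̄ = (10.5 + 3.2 + 10.8)/3 = 24.5/3 = 49/6 ≈ 8.1667.
For a Normal prior and Normal likelihood with known variance, the posterior is Normal; its mode equals its mean, the precision-weighted average.
Prior precision 1/σ₀² = 1/4 = 0.25; data precision n/σ² = 3/1 = 3.
μ̂ = (0.25·6 + 3·(49/6)) / (0.25 + 3) = 26/3.25 = 8.0000.

μ̂_MAP = 8.0000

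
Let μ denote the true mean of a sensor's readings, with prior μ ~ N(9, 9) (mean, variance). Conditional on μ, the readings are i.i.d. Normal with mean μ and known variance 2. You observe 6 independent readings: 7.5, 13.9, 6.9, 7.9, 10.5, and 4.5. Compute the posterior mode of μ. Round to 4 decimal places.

n = 6; x̄ = (7.5 + 13.9 + 6.9 + 7.9 + 10.5 + 4.5)/6 = 51.2/6 = 128/15 ≈ 8.5333.
For a Normal prior and Normal likelihood with known variance, the posterior is Normal; its mode equals its mean, the precision-weighted average.
Prior precision 1/σ₀² = 1/9; data precision n/σ² = 6/2 = 3.
μ̂ = ((1/9)·9 + 3·(128/15)) / (1/9 + 3) = 26.6/(28/9) = 8.5500.

μ̂_MAP = 8.5500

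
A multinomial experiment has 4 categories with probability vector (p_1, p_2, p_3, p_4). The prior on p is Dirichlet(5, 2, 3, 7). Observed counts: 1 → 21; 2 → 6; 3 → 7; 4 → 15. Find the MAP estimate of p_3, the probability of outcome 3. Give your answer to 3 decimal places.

MAP estimate: 0.145

The posterior is Dirichlet(αᵢ + nᵢ) = Dirichlet(26, 8, 10, 22).
For a Dirichlet(a₁,…,a_K) with all aᵢ > 1, the mode has j-th component (aⱼ − 1)/(Σaᵢ − K).
Here Σaᵢ = 66 and K = 4, so p_3 = (10 − 1)/(66 − 4) = 9/62 ≈ 0.145.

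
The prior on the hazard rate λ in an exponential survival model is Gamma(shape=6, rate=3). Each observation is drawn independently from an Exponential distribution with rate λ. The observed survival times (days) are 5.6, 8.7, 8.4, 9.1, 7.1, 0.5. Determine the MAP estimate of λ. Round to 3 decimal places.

λ̂_MAP = 0.259

The Exponential(rate=λ) likelihood is ∝ λ^n e^(−λΣtᵢ). Here n = 6 and Σtᵢ = 5.6 + 8.7 + 8.4 + 9.1 + 7.1 + 0.5 = 39.4.
Posterior ∝ λ^5e^(−3λ) · λ^6e^(−39.4λ) = λ^11e^(−42.4λ), i.e. Gamma(12, 42.4).
Mode = (a−1)/b = 11/42.4 ≈ 0.259.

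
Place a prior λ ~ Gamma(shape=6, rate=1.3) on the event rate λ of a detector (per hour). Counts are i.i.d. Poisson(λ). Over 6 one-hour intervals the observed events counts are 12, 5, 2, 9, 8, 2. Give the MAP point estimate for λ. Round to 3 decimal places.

λ̂_MAP = 5.890

Σxᵢ = 12+5+2+9+8+2 = 38, with n = 6.
Posterior ∝ λ^5e^(−1.3λ) · λ^38e^(−6λ) = λ^43e^(−7.3λ), i.e. Gamma(shape=44, rate=7.3).
The mode of a Gamma(a, b) with a ≥ 1 (shape–rate) is (a−1)/b = 43/7.3 ≈ 5.890.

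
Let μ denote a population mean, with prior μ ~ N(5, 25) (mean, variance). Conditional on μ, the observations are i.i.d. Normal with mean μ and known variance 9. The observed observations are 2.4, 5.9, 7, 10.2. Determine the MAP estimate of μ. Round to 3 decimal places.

μ̂_MAP = 6.261

n = 4; x̄ = (2.4 + 5.9 + 7 + 10.2)/4 = 25.5/4 = 6.375.
For a Normal prior and Normal likelihood with known variance, the posterior is Normal; its mode equals its mean, the precision-weighted average.
Prior precision 1/σ₀² = 1/25 = 0.04; data precision n/σ² = 4/9.
μ̂ = (0.04·5 + (4/9)·6.375) / (0.04 + 4/9) = (91/30)/(109/225) = 1365/218 ≈ 6.261.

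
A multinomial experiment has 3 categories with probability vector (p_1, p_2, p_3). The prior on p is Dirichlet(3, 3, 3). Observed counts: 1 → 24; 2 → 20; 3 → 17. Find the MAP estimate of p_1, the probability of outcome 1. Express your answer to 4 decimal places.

The posterior is Dirichlet(αᵢ + nᵢ) = Dirichlet(27, 23, 20).
For a Dirichlet(a₁,…,a_K) with all aᵢ > 1, the mode has j-th component (aⱼ − 1)/(Σaᵢ − K).
Here Σaᵢ = 70 and K = 3, so p_1 = (27 − 1)/(70 − 3) = 26/67 ≈ 0.3881.

MAP estimate: 0.3881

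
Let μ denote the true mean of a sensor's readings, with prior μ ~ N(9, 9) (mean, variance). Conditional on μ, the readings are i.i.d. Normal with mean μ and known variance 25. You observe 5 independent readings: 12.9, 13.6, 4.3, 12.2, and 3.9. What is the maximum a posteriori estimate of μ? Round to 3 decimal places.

n = 5; x̄ = (12.9 + 13.6 + 4.3 + 12.2 + 3.9)/5 = 46.9/5 = 9.38.
For a Normal prior and Normal likelihood with known variance, the posterior is Normal; its mode equals its mean, the precision-weighted average.
Prior precision 1/σ₀² = 1/9; data precision n/σ² = 5/25 = 0.2.
μ̂ = ((1/9)·9 + 0.2·9.38) / (1/9 + 0.2) = 2.876/(14/45) = 6471/700 ≈ 9.244.

μ̂_MAP = 9.244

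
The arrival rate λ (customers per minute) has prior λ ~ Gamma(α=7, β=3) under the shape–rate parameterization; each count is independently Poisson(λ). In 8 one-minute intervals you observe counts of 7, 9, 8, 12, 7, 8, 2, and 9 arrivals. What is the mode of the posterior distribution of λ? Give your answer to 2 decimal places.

Σxᵢ = 7+9+8+12+7+8+2+9 = 62, with n = 8.
Posterior ∝ λ^6e^(−3λ) · λ^62e^(−8λ) = λ^68e^(−11λ), i.e. Gamma(shape=69, rate=11).
The mode of a Gamma(a, b) with a ≥ 1 (shape–rate) is (a−1)/b = 68/11 ≈ 6.18.

λ̂_MAP = 6.18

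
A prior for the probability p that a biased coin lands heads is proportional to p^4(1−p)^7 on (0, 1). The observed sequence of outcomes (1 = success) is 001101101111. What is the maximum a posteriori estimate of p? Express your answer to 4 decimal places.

The prior density ∝ p^4(1−p)^7 is the kernel of Beta(5, 8).
Data: 8 successes in 12 trials (from the sequence). The binomial likelihood contributes p^8(1−p)^4, so the posterior is Beta(5+8, 8+4) = Beta(13, 12).
For Beta(a, b) with a, b > 1 the mode is (a−1)/(a+b−2) = 12/23 ≈ 0.5217.

p̂_MAP = 0.5217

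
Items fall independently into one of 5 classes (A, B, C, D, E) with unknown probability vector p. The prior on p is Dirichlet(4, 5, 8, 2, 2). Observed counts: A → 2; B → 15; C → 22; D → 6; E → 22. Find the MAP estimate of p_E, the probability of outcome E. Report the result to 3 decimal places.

MAP estimate of p_E = 0.277

The posterior is Dirichlet(αᵢ + nᵢ) = Dirichlet(6, 20, 30, 8, 24).
For a Dirichlet(a₁,…,a_K) with all aᵢ > 1, the mode has j-th component (aⱼ − 1)/(Σaᵢ − K).
Here Σaᵢ = 88 and K = 5, so p_E = (24 − 1)/(88 − 5) = 23/83 ≈ 0.277.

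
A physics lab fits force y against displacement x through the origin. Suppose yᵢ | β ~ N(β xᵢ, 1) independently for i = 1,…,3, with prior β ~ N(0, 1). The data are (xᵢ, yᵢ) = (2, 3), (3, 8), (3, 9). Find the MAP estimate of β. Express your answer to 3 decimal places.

β̂_MAP = 2.478

log p(β | y) = −Σ(yᵢ − βxᵢ)²/(2·1) − β²/(2·1) + const.
Setting the derivative to zero: Σxᵢ(yᵢ − βxᵢ)/1 − β/1 = 0, so β = Σxᵢyᵢ / (Σxᵢ² + σ²/τ²).
Σxᵢyᵢ = 2·3 + 3·8 + 3·9 = 57; Σxᵢ² = 22; σ²/τ² = 1.
β̂_MAP = 57 / (22 + 1) = 57/23 ≈ 2.478.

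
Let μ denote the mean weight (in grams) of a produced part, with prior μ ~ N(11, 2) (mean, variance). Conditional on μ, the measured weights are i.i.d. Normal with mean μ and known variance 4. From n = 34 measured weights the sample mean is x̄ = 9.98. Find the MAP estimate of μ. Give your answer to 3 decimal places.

μ̂_MAP = 10.037

n = 34, x̄ = 9.98.
For a Normal prior and Normal likelihood with known variance, the posterior is Normal; its mode equals its mean, the precision-weighted average.
Prior precision 1/σ₀² = 1/2 = 0.5; data precision n/σ² = 34/4 = 8.5.
μ̂ = (0.5·11 + 8.5·9.98) / (0.5 + 8.5) = 90.33/9 = 3011/300 ≈ 10.037.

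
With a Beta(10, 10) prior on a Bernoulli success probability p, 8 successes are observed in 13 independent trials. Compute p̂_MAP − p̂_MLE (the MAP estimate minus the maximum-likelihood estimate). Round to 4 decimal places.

Posterior is Beta(18, 15); MAP = (18−1)/(33−2) = 17/31 ≈ 0.54839.
MLE ignores the prior: p̂_MLE = k/n = 8/13 ≈ 0.61538.
Difference = 17/31 − 8/13 = -27/403 ≈ -0.0670.

MAP − MLE = -0.0670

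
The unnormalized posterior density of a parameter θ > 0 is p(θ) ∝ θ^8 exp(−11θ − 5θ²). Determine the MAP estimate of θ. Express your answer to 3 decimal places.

θ̂_MAP = 0.500

ℓ'(θ) = 8/θ − 11 − 10θ. Setting this to zero and multiplying by θ: 10θ² + 11θ − 8 = 0.
θ = (−11 + √(11² + 4·10·8)) / (2·10) = (−11 + √441) / 20 = (−11 + 21)/20 = 1/2.
ℓ''(θ) = −8/θ² − 10 < 0, confirming a maximum.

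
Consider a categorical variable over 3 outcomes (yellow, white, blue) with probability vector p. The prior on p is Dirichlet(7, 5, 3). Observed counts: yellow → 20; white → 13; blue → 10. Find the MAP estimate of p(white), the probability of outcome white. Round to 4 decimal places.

MAP estimate of p(white) = 0.3091

The posterior is Dirichlet(αᵢ + nᵢ) = Dirichlet(27, 18, 13).
For a Dirichlet(a₁,…,a_K) with all aᵢ > 1, the mode has j-th component (aⱼ − 1)/(Σaᵢ − K).
Here Σaᵢ = 58 and K = 3, so p(white) = (18 − 1)/(58 − 3) = 17/55 ≈ 0.3091.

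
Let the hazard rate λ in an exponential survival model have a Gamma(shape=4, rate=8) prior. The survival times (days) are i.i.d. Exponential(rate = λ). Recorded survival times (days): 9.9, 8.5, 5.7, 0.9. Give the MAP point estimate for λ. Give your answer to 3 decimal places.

λ̂_MAP = 0.212

The Exponential(rate=λ) likelihood is ∝ λ^n e^(−λΣtᵢ). Here n = 4 and Σtᵢ = 9.9 + 8.5 + 5.7 + 0.9 = 25.
Posterior ∝ λ^3e^(−8λ) · λ^4e^(−25λ) = λ^7e^(−33λ), i.e. Gamma(8, 33).
Mode = (a−1)/b = 7/33 ≈ 0.212.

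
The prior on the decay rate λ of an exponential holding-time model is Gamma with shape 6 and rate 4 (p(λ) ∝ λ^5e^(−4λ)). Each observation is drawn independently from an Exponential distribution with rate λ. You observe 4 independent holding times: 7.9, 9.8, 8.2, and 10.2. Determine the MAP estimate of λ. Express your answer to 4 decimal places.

λ̂_MAP = 0.2244

The Exponential(rate=λ) likelihood is ∝ λ^n e^(−λΣtᵢ). Here n = 4 and Σtᵢ = 7.9 + 9.8 + 8.2 + 10.2 = 36.1.
Posterior ∝ λ^5e^(−4λ) · λ^4e^(−36.1λ) = λ^9e^(−40.1λ), i.e. Gamma(10, 40.1).
Mode = (a−1)/b = 9/40.1 ≈ 0.2244.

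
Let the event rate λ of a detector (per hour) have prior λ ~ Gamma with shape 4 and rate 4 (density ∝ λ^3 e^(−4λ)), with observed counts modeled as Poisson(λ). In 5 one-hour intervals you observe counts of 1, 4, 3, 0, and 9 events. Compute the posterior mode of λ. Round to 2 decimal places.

Σxᵢ = 1+4+3+0+9 = 17, with n = 5.
Posterior ∝ λ^3e^(−4λ) · λ^17e^(−5λ) = λ^20e^(−9λ), i.e. Gamma(shape=21, rate=9).
The mode of a Gamma(a, b) with a ≥ 1 (shape–rate) is (a−1)/b = 20/9 ≈ 2.22.

λ̂_MAP = 2.22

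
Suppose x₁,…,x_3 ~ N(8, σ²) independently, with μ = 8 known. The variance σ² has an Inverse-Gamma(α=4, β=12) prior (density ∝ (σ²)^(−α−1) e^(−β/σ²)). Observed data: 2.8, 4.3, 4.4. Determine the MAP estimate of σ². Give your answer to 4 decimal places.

Sum of squared deviations about the known mean: SS = (2.8−8)² + (4.3−8)² + (4.4−8)² = 53.69.
The Normal likelihood contributes (σ²)^(−n/2) exp(−SS/(2σ²)), so the posterior is Inverse-Gamma(α + n/2, β + SS/2) = Inverse-Gamma(5.5, 38.845).
The mode of Inverse-Gamma(a, b) is b/(a+1) = 38.845/6.5 ≈ 5.9762.

σ̂²_MAP = 5.9762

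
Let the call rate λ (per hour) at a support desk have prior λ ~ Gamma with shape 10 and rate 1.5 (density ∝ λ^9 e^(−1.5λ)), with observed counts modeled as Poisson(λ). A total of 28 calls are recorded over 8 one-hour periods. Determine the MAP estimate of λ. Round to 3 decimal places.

Σxᵢ = 28, n = 8.
Posterior ∝ λ^9e^(−1.5λ) · λ^28e^(−8λ) = λ^37e^(−9.5λ), i.e. Gamma(shape=38, rate=9.5).
The mode of a Gamma(a, b) with a ≥ 1 (shape–rate) is (a−1)/b = 37/9.5 ≈ 3.895.

λ̂_MAP = 3.895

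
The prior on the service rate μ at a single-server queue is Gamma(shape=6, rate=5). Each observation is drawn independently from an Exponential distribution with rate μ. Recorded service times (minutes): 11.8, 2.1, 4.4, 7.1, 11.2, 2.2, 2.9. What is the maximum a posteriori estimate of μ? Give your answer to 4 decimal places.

The Exponential(rate=μ) likelihood is ∝ μ^n e^(−μΣtᵢ). Here n = 7 and Σtᵢ = 11.8 + 2.1 + 4.4 + 7.1 + 11.2 + 2.2 + 2.9 = 41.7.
Posterior ∝ μ^5e^(−5μ) · μ^7e^(−41.7μ) = μ^12e^(−46.7μ), i.e. Gamma(13, 46.7).
Mode = (a−1)/b = 12/46.7 ≈ 0.2570.

μ̂_MAP = 0.2570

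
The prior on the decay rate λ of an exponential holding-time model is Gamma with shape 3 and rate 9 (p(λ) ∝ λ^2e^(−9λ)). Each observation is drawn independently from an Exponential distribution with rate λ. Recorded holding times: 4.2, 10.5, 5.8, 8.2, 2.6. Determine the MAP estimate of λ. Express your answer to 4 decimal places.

The Exponential(rate=λ) likelihood is ∝ λ^n e^(−λΣtᵢ). Here n = 5 and Σtᵢ = 4.2 + 10.5 + 5.8 + 8.2 + 2.6 = 31.3.
Posterior ∝ λ^2e^(−9λ) · λ^5e^(−31.3λ) = λ^7e^(−40.3λ), i.e. Gamma(8, 40.3).
Mode = (a−1)/b = 7/40.3 ≈ 0.1737.

λ̂_MAP = 0.1737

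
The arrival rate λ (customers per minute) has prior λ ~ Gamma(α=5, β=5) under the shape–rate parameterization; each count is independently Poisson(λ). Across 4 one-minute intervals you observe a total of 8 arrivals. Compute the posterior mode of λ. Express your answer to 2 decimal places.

λ̂_MAP = 1.33

Σxᵢ = 8, n = 4.
Posterior ∝ λ^4e^(−5λ) · λ^8e^(−4λ) = λ^12e^(−9λ), i.e. Gamma(shape=13, rate=9).
The mode of a Gamma(a, b) with a ≥ 1 (shape–rate) is (a−1)/b = 12/9 ≈ 1.33.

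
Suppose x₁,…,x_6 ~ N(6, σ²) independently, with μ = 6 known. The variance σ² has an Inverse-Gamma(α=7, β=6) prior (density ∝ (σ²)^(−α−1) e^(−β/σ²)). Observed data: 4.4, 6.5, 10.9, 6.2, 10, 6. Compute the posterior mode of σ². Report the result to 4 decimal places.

Sum of squared deviations about the known mean: SS = (4.4−6)² + (6.5−6)² + (10.9−6)² + (6.2−6)² + (10−6)² + (6−6)² = 42.86.
The Normal likelihood contributes (σ²)^(−n/2) exp(−SS/(2σ²)), so the posterior is Inverse-Gamma(α + n/2, β + SS/2) = Inverse-Gamma(10, 27.43).
The mode of Inverse-Gamma(a, b) is b/(a+1) = 27.43/11 ≈ 2.4936.

σ̂²_MAP = 2.4936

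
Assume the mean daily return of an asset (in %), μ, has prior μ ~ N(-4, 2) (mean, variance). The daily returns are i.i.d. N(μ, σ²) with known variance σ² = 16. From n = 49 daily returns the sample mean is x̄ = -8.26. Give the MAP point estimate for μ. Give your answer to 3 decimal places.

μ̂_MAP = -7.662

n = 49, x̄ = -8.26.
For a Normal prior and Normal likelihood with known variance, the posterior is Normal; its mode equals its mean, the precision-weighted average.
Prior precision 1/σ₀² = 1/2 = 0.5; data precision n/σ² = 49/16 = 3.0625.
μ̂ = (0.5·(-4) + 3.0625·(-8.26)) / (0.5 + 3.0625) = (-27.29625)/3.5625 = -7279/950 ≈ -7.662.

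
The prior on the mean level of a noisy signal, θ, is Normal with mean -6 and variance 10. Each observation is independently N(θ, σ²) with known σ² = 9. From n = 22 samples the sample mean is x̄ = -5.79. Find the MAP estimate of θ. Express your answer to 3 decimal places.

θ̂_MAP = -5.798

n = 22, x̄ = -5.79.
For a Normal prior and Normal likelihood with known variance, the posterior is Normal; its mode equals its mean, the precision-weighted average.
Prior precision 1/σ₀² = 1/10 = 0.1; data precision n/σ² = 22/9.
θ̂ = (0.1·(-6) + (22/9)·(-5.79)) / (0.1 + 22/9) = (-2213/150)/(229/90) = -6639/1145 ≈ -5.798.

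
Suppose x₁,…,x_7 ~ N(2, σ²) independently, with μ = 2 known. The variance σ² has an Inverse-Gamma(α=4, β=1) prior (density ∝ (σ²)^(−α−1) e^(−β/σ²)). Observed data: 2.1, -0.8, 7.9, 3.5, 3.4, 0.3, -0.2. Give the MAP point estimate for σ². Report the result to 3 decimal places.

σ̂²_MAP = 3.329

Sum of squared deviations about the known mean: SS = (2.1−2)² + (-0.8−2)² + (7.9−2)² + (3.5−2)² + (3.4−2)² + (0.3−2)² + (-0.2−2)² = 54.6.
The Normal likelihood contributes (σ²)^(−n/2) exp(−SS/(2σ²)), so the posterior is Inverse-Gamma(α + n/2, β + SS/2) = Inverse-Gamma(7.5, 28.3).
The mode of Inverse-Gamma(a, b) is b/(a+1) = 28.3/8.5 ≈ 3.329.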